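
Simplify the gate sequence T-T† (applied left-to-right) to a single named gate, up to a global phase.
I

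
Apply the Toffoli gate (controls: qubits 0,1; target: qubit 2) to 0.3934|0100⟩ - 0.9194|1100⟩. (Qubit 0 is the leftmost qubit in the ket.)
0.3934|0100⟩ - 0.9194|1110⟩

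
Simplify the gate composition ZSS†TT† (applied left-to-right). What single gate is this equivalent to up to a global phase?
Z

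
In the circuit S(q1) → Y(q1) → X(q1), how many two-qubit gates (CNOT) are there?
0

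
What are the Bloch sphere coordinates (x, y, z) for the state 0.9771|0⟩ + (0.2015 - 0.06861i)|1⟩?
(0.3938, -0.1341, 0.9094)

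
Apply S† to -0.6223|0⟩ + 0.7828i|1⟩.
-0.6223|0⟩ + 0.7828|1⟩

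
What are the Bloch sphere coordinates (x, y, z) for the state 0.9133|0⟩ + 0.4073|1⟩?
(0.744, 0, 0.6682)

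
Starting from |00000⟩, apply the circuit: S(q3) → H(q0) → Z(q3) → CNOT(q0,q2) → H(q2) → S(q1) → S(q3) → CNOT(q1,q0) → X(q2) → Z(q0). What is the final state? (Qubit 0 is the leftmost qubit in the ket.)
1/2|00000⟩ + 1/2|00100⟩ + 1/2|10000⟩ - 1/2|10100⟩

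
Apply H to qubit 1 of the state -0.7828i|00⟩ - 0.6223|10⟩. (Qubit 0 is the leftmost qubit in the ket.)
-0.5535i|00⟩ - 0.5535i|01⟩ - 0.44|10⟩ - 0.44|11⟩

H on qubit 1 mixes each pair of kets that differ only in qubit 1: amplitudes (a, b) of (|…0…⟩, |…1…⟩) become ((a + b)/√2, (a − b)/√2). Kets absent from the input have amplitude 0.
(|00⟩, |01⟩): (a, b) = (-0.7828i, 0) → (-0.5535i, -0.5535i)
(|10⟩, |11⟩): (a, b) = (-0.6223, 0) → (-0.44, -0.44)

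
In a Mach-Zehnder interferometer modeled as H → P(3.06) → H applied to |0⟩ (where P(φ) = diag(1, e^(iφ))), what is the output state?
(0.001663 + 0.04075i)|0⟩ + (0.9983 - 0.04075i)|1⟩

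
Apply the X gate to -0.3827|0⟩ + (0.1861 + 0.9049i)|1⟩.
(0.1861 + 0.9049i)|0⟩ - 0.3827|1⟩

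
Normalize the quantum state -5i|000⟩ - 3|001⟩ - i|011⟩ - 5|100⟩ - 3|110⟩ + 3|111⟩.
-0.5661i|000⟩ - 0.3397|001⟩ - 0.1132i|011⟩ - 0.5661|100⟩ - 0.3397|110⟩ + 0.3397|111⟩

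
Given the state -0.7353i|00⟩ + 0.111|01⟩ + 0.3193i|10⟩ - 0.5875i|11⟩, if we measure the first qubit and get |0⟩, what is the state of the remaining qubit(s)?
-0.9888i|0⟩ + 0.1493|1⟩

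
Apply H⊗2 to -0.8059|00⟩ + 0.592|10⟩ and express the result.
-0.107|00⟩ - 0.107|01⟩ - 0.699|10⟩ - 0.699|11⟩

H⊗2 gives amp(|y⟩) = (1/2) Σ_x (−1)^(x·y) amp(|x⟩), where x·y is the number of positions in which both x and y have a 1.
|00⟩: (-0.8059 + 0.592)/2 = -0.107
|01⟩: (-0.8059 + 0.592)/2 = -0.107
|10⟩: (-0.8059 - 0.592)/2 = -0.699
|11⟩: (-0.8059 - 0.592)/2 = -0.699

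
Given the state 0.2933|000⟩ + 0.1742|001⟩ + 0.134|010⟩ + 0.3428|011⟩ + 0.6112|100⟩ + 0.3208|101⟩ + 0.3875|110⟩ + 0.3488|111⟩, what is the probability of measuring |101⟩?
0.1029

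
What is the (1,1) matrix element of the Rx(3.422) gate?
-0.1397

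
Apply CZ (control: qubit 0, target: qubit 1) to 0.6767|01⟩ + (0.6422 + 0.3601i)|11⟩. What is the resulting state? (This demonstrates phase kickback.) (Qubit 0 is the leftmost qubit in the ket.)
0.6767|01⟩ + (-0.6422 - 0.3601i)|11⟩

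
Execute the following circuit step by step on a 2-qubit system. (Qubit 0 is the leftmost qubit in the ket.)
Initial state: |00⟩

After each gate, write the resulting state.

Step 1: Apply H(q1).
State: 1/√2|00⟩ + 1/√2|01⟩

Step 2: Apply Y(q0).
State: (1/√2)i|10⟩ + (1/√2)i|11⟩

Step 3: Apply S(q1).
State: (1/√2)i|10⟩ - 1/√2|11⟩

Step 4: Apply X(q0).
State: (1/√2)i|00⟩ - 1/√2|01⟩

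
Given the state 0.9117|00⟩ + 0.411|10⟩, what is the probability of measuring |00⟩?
0.8312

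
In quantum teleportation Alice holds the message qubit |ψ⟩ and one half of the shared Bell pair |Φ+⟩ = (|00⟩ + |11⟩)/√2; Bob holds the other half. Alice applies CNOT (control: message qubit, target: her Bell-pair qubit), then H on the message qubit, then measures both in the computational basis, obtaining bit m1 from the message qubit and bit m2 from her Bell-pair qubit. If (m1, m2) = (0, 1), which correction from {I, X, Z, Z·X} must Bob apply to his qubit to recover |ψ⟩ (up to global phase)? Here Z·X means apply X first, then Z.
X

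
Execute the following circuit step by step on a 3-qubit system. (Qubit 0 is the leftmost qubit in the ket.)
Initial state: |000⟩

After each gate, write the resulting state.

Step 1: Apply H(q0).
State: 1/√2|000⟩ + 1/√2|100⟩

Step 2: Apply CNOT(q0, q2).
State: 1/√2|000⟩ + 1/√2|101⟩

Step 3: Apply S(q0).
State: 1/√2|000⟩ + (1/√2)i|101⟩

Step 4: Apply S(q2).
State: 1/√2|000⟩ - 1/√2|101⟩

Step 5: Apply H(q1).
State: 1/2|000⟩ + 1/2|010⟩ - 1/2|101⟩ - 1/2|111⟩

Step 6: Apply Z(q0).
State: 1/2|000⟩ + 1/2|010⟩ + 1/2|101⟩ + 1/2|111⟩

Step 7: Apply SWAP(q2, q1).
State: 1/2|000⟩ + 1/2|001⟩ + 1/2|110⟩ + 1/2|111⟩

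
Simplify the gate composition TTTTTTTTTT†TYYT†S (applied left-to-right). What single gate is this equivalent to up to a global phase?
S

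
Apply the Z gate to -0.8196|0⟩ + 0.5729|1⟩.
-0.8196|0⟩ - 0.5729|1⟩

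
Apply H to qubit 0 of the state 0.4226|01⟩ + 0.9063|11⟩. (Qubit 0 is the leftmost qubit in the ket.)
0.9397|01⟩ - 0.342|11⟩

H on qubit 0 mixes each pair of kets that differ only in qubit 0: amplitudes (a, b) of (|…0…⟩, |…1…⟩) become ((a + b)/√2, (a − b)/√2). Kets absent from the input have amplitude 0.
(|01⟩, |11⟩): (a, b) = (0.4226, 0.9063) → (0.9397, -0.342)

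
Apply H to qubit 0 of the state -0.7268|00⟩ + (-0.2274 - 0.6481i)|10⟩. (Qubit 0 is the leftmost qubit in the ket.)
(-0.6747 - 0.4583i)|00⟩ + (-0.3531 + 0.4583i)|10⟩

H on qubit 0 mixes each pair of kets that differ only in qubit 0: amplitudes (a, b) of (|…0…⟩, |…1…⟩) become ((a + b)/√2, (a − b)/√2). Kets absent from the input have amplitude 0.
(|00⟩, |10⟩): (a, b) = (-0.7268, (-0.2274 - 0.6481i)) → ((-0.6747 - 0.4583i), (-0.3531 + 0.4583i))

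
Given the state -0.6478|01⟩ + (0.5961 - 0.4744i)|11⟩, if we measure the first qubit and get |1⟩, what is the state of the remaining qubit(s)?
(0.7825 - 0.6227i)|1⟩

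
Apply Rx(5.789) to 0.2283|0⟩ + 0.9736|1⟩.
(-0.2214 - 0.2381i)|0⟩ + (-0.944 - 0.05584i)|1⟩

Rx(5.789) = [[cos(θ/2), −i·sin(θ/2)], [−i·sin(θ/2), cos(θ/2)]]; θ = 5.789, cos(θ/2) ≈ -0.969628, sin(θ/2) ≈ 0.244586.
With a = amp(|0⟩) = 0.2283 and b = amp(|1⟩) = 0.9736:
new amp(|0⟩) = (-0.969628)·a + (-0.244586i)·b = (-0.2214 - 0.2381i)
new amp(|1⟩) = (-0.244586i)·a + (-0.969628)·b = (-0.944 - 0.05584i)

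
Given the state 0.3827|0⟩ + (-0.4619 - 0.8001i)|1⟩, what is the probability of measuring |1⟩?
0.8535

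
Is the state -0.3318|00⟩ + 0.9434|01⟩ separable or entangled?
Separable

Writing the state as a|00⟩ + b|01⟩ + c|10⟩ + d|11⟩, it is a product state iff ad − bc = 0.
Here (a, b, c, d) = (-0.3318, 0.9434, 0, 0): ad − bc = (-0.3318)(0) − (0.9434)(0) = 0, so the state is separable.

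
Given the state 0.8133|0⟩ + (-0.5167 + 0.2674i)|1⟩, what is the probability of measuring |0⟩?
0.6615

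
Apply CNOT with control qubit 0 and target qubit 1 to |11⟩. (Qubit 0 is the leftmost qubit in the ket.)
|10⟩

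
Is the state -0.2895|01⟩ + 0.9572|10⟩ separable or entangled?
Entangled

Writing the state as a|00⟩ + b|01⟩ + c|10⟩ + d|11⟩, it is a product state iff ad − bc = 0.
Here (a, b, c, d) = (0, -0.2895, 0.9572, 0): ad − bc = (0)(0) − (-0.2895)(0.9572) = 0.2771 ≠ 0, so the state is entangled.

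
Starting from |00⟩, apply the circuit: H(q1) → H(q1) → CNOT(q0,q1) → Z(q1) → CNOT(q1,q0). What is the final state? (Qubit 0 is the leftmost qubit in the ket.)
|00⟩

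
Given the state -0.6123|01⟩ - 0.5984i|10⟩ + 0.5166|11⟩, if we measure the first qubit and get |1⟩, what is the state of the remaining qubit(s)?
-0.7569i|0⟩ + 0.6535|1⟩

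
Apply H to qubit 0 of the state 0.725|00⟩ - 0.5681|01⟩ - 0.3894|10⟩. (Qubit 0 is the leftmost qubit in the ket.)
0.2373|00⟩ - 0.4017|01⟩ + 0.788|10⟩ - 0.4017|11⟩

H on qubit 0 mixes each pair of kets that differ only in qubit 0: amplitudes (a, b) of (|…0…⟩, |…1…⟩) become ((a + b)/√2, (a − b)/√2). Kets absent from the input have amplitude 0.
(|00⟩, |10⟩): (a, b) = (0.725, -0.3894) → (0.2373, 0.788)
(|01⟩, |11⟩): (a, b) = (-0.5681, 0) → (-0.4017, -0.4017)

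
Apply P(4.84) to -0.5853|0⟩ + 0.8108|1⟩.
-0.5853|0⟩ + (0.1032 - 0.8042i)|1⟩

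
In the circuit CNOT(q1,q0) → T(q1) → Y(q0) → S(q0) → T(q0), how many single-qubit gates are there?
4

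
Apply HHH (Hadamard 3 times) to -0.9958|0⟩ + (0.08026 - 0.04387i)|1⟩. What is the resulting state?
(-0.6474 - 0.03102i)|0⟩ + (-0.7609 + 0.03102i)|1⟩

H² = I, so H^3 = H: a single Hadamard. With (a, b) = (-0.9958, (0.08026 - 0.04387i)), H gives ((a + b)/√2, (a − b)/√2) = ((-0.6474 - 0.03102i), (-0.7609 + 0.03102i)).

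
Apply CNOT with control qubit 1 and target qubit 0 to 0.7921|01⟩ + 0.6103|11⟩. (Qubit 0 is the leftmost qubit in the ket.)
0.6103|01⟩ + 0.7921|11⟩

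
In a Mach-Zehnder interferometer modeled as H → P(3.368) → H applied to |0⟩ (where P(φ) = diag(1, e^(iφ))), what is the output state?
(0.01276 - 0.1122i)|0⟩ + (0.9872 + 0.1122i)|1⟩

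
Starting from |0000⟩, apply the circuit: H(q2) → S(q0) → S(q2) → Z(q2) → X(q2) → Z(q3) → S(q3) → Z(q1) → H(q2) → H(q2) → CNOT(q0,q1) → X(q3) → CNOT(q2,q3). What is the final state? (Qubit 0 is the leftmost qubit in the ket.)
-(1/√2)i|0001⟩ + 1/√2|0010⟩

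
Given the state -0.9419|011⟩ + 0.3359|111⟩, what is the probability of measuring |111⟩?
0.1128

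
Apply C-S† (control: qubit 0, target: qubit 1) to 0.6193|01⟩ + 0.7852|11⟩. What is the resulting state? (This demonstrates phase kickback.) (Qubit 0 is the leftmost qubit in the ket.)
0.6193|01⟩ - 0.7852i|11⟩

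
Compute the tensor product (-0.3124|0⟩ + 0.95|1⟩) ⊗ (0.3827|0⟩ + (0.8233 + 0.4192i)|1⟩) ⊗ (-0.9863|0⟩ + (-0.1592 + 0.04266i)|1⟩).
0.1179|000⟩ + (0.01903 - 0.0051i)|001⟩ + (0.2537 + 0.1292i)|010⟩ + (0.04653 + 0.009876i)|011⟩ - 0.3586|100⟩ + (-0.05788 + 0.01551i)|101⟩ + (-0.7714 - 0.3928i)|110⟩ + (-0.1415 - 0.03003i)|111⟩

amp(|b₁b₂…⟩) = product of the factor amplitudes for bits b₁, b₂, …; only kets whose every factor amplitude is nonzero survive.
|000⟩: (-0.3124)(0.3827)(-0.9863) = 0.1179
|001⟩: (-0.3124)(0.3827)(-0.1592 + 0.04266i) = (0.01903 - 0.0051i)
|010⟩: (-0.3124)(0.8233 + 0.4192i)(-0.9863) = (0.2537 + 0.1292i)
|011⟩: (-0.3124)(0.8233 + 0.4192i)(-0.1592 + 0.04266i) = (0.04653 + 0.009876i)
|100⟩: (0.95)(0.3827)(-0.9863) = -0.3586
|101⟩: (0.95)(0.3827)(-0.1592 + 0.04266i) = (-0.05788 + 0.01551i)
|110⟩: (0.95)(0.8233 + 0.4192i)(-0.9863) = (-0.7714 - 0.3928i)
|111⟩: (0.95)(0.8233 + 0.4192i)(-0.1592 + 0.04266i) = (-0.1415 - 0.03003i)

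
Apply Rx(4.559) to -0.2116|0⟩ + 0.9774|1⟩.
(0.1377 - 0.742i)|0⟩ + (-0.6361 + 0.1606i)|1⟩

Rx(4.559) = [[cos(θ/2), −i·sin(θ/2)], [−i·sin(θ/2), cos(θ/2)]]; θ = 4.559, cos(θ/2) ≈ -0.65085, sin(θ/2) ≈ 0.759206.
With a = amp(|0⟩) = -0.2116 and b = amp(|1⟩) = 0.9774:
new amp(|0⟩) = (-0.65085)·a + (-0.759206i)·b = (0.1377 - 0.742i)
new amp(|1⟩) = (-0.759206i)·a + (-0.65085)·b = (-0.6361 + 0.1606i)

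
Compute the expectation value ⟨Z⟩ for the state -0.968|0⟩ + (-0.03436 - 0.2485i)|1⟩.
0.8741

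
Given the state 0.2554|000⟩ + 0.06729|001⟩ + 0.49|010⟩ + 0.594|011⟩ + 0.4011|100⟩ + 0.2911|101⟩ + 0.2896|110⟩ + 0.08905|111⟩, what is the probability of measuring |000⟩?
0.06523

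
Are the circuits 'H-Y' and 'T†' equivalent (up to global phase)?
No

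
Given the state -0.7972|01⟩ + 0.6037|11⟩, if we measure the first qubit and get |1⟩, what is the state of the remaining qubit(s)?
|1⟩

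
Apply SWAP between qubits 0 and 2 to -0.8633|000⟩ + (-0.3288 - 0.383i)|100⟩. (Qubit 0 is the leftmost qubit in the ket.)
-0.8633|000⟩ + (-0.3288 - 0.383i)|001⟩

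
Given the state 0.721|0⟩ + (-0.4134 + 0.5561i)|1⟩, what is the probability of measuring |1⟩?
0.4801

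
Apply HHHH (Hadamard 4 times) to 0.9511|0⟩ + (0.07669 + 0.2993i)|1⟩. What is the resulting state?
0.9511|0⟩ + (0.07669 + 0.2993i)|1⟩

H² = I, so an even number of Hadamards cancels: H^4 = I and the state is unchanged.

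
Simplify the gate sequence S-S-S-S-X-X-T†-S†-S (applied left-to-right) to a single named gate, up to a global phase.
T†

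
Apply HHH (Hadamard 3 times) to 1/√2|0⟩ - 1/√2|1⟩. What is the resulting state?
|1⟩

H² = I, so H^3 = H: a single Hadamard. With (a, b) = (1/√2, -1/√2), H gives ((a + b)/√2, (a − b)/√2) = (0, 1).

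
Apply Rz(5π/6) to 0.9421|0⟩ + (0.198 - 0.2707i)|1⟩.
(0.2438 - 0.91i)|0⟩ + (0.3127 + 0.1212i)|1⟩

Rz(5π/6) = [[e^(−iθ/2), 0], [0, e^(iθ/2)]] with e^(±iθ/2) = cos(θ/2) ± i·sin(θ/2); θ = 5π/6, cos(θ/2) ≈ 0.258819, sin(θ/2) ≈ 0.965926.
With a = amp(|0⟩) = 0.9421 and b = amp(|1⟩) = (0.198 - 0.2707i):
new amp(|0⟩) = (0.258819 - 0.965926i)·a = (0.2438 - 0.91i)
new amp(|1⟩) = (0.258819 + 0.965926i)·b = (0.3127 + 0.1212i)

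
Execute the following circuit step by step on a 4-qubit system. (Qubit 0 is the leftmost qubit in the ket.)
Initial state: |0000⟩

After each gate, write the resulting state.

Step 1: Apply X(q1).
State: |0100⟩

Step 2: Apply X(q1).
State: |0000⟩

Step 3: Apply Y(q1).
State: i|0100⟩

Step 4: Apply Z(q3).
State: i|0100⟩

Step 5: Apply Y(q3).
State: -|0101⟩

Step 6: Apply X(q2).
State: -|0111⟩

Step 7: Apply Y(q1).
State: i|0011⟩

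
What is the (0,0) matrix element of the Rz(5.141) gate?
(-0.8413 - 0.5406i)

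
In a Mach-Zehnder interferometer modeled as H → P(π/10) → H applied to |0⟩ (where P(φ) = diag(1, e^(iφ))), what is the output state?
(0.9755 + 0.1545i)|0⟩ + (0.02447 - 0.1545i)|1⟩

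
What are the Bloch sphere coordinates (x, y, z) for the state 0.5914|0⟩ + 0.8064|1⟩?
(0.9538, 0, -0.3005)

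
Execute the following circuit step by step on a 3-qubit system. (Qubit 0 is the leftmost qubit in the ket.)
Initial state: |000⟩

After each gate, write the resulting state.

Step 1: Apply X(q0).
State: |100⟩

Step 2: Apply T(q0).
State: (1/√2 + (1/√2)i)|100⟩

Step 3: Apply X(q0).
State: (1/√2 + (1/√2)i)|000⟩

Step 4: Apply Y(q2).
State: (-1/√2 + (1/√2)i)|001⟩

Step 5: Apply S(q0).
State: (-1/√2 + (1/√2)i)|001⟩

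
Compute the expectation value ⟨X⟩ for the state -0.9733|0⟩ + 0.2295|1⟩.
-0.4467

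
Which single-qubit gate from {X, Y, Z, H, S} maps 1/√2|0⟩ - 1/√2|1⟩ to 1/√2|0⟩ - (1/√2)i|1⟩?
S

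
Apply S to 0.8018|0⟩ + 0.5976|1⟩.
0.8018|0⟩ + 0.5976i|1⟩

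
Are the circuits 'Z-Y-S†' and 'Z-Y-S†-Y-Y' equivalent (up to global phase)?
Yes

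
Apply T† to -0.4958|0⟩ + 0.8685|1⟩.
-0.4958|0⟩ + (0.6141 - 0.6141i)|1⟩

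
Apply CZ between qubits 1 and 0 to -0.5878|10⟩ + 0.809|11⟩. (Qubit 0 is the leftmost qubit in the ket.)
-0.5878|10⟩ - 0.809|11⟩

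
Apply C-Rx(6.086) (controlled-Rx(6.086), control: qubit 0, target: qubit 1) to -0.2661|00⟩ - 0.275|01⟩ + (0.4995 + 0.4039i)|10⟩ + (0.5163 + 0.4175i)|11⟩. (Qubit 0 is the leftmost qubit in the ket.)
-0.2661|00⟩ - 0.275|01⟩ + (-0.456 - 0.4528i)|10⟩ + (-0.474 - 0.4646i)|11⟩

C-Rx(6.086) leaves the control-|0⟩ kets |00⟩, |01⟩ unchanged and applies Rx(6.086) to qubit 1 on the control-|1⟩ pair (|10⟩, |11⟩).
Rx(6.086) = [[cos(θ/2), −i·sin(θ/2)], [−i·sin(θ/2), cos(θ/2)]]; θ = 6.086, cos(θ/2) ≈ -0.995144, sin(θ/2) ≈ 0.098433.
With a = amp(|10⟩) = (0.4995 + 0.4039i) and b = amp(|11⟩) = (0.5163 + 0.4175i):
new amp(|10⟩) = (-0.995144)·a + (-0.098433i)·b = (-0.456 - 0.4528i)
new amp(|11⟩) = (-0.098433i)·a + (-0.995144)·b = (-0.474 - 0.4646i)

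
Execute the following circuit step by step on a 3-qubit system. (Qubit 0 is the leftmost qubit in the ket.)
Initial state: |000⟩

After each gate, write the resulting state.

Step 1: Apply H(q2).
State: 1/√2|000⟩ + 1/√2|001⟩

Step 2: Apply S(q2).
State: 1/√2|000⟩ + (1/√2)i|001⟩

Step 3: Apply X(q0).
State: 1/√2|100⟩ + (1/√2)i|101⟩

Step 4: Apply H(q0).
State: 1/2|000⟩ + (1/2)i|001⟩ - 1/2|100⟩ - (1/2)i|101⟩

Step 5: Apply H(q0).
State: 1/√2|100⟩ + (1/√2)i|101⟩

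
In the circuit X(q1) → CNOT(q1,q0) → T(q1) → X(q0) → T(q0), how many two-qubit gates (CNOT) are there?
1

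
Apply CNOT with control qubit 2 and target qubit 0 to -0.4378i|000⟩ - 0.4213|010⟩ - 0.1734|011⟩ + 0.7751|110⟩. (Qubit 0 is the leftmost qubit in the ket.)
-0.4378i|000⟩ - 0.4213|010⟩ + 0.7751|110⟩ - 0.1734|111⟩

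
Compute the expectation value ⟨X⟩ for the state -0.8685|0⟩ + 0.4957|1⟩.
-0.861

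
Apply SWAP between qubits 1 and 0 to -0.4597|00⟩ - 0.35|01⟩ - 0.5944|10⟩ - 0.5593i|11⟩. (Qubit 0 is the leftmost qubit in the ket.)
-0.4597|00⟩ - 0.5944|01⟩ - 0.35|10⟩ - 0.5593i|11⟩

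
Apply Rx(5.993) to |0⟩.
-0.9895|0⟩ - 0.1446i|1⟩

Rx(5.993) = [[cos(θ/2), −i·sin(θ/2)], [−i·sin(θ/2), cos(θ/2)]]; θ = 5.993, cos(θ/2) ≈ -0.989493, sin(θ/2) ≈ 0.144584.
With a = amp(|0⟩) = 1 and b = amp(|1⟩) = 0:
new amp(|0⟩) = (-0.989493)·a + (-0.144584i)·b = -0.9895
new amp(|1⟩) = (-0.144584i)·a + (-0.989493)·b = -0.1446i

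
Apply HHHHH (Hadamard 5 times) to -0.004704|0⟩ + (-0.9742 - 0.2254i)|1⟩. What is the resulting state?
(-0.6922 - 0.1594i)|0⟩ + (0.6855 + 0.1594i)|1⟩

H² = I, so H^5 = H: a single Hadamard. With (a, b) = (-0.004704, (-0.9742 - 0.2254i)), H gives ((a + b)/√2, (a − b)/√2) = ((-0.6922 - 0.1594i), (0.6855 + 0.1594i)).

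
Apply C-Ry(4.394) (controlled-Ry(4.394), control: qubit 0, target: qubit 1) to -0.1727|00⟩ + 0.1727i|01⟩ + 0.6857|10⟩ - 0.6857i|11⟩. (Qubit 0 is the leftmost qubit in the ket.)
-0.1727|00⟩ + 0.1727i|01⟩ + (-0.4019 + 0.5556i)|10⟩ + (0.5556 + 0.4019i)|11⟩

C-Ry(4.394) leaves the control-|0⟩ kets |00⟩, |01⟩ unchanged and applies Ry(4.394) to qubit 1 on the control-|1⟩ pair (|10⟩, |11⟩).
Ry(4.394) = [[cos(θ/2), −sin(θ/2)], [sin(θ/2), cos(θ/2)]]; θ = 4.394, cos(θ/2) ≈ -0.586073, sin(θ/2) ≈ 0.810258.
With a = amp(|10⟩) = 0.6857 and b = amp(|11⟩) = -0.6857i:
new amp(|10⟩) = (-0.586073)·a + (-0.810258)·b = (-0.4019 + 0.5556i)
new amp(|11⟩) = (0.810258)·a + (-0.586073)·b = (0.5556 + 0.4019i)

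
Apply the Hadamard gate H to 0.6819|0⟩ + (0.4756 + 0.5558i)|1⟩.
(0.8185 + 0.393i)|0⟩ + (0.1459 - 0.393i)|1⟩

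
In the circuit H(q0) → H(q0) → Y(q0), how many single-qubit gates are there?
3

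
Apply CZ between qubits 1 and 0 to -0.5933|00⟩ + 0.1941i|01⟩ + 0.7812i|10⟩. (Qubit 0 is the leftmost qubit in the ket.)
-0.5933|00⟩ + 0.1941i|01⟩ + 0.7812i|10⟩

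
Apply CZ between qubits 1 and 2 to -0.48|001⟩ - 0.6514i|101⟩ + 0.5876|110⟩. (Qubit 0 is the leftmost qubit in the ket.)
-0.48|001⟩ - 0.6514i|101⟩ + 0.5876|110⟩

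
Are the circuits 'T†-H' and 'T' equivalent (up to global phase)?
No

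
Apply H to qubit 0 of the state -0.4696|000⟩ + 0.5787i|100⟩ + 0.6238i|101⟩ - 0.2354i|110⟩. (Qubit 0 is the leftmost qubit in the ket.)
(-0.3321 + 0.4092i)|000⟩ + 0.4411i|001⟩ - 0.1665i|010⟩ + (-0.3321 - 0.4092i)|100⟩ - 0.4411i|101⟩ + 0.1665i|110⟩

H on qubit 0 mixes each pair of kets that differ only in qubit 0: amplitudes (a, b) of (|…0…⟩, |…1…⟩) become ((a + b)/√2, (a − b)/√2). Kets absent from the input have amplitude 0.
(|000⟩, |100⟩): (a, b) = (-0.4696, 0.5787i) → ((-0.3321 + 0.4092i), (-0.3321 - 0.4092i))
(|001⟩, |101⟩): (a, b) = (0, 0.6238i) → (0.4411i, -0.4411i)
(|010⟩, |110⟩): (a, b) = (0, -0.2354i) → (-0.1665i, 0.1665i)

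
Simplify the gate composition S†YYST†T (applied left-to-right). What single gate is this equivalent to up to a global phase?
I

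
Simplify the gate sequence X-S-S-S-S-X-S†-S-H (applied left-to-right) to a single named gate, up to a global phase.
H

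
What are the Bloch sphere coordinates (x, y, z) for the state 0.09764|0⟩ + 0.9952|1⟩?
(0.1943, 0, -0.9809)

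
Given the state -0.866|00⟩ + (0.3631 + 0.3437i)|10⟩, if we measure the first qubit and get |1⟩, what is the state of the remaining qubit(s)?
(0.7262 + 0.6874i)|0⟩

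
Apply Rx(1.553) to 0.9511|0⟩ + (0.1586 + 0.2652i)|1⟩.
(0.8643 - 0.1111i)|0⟩ + (0.1131 - 0.4773i)|1⟩

Rx(1.553) = [[cos(θ/2), −i·sin(θ/2)], [−i·sin(θ/2), cos(θ/2)]]; θ = 1.553, cos(θ/2) ≈ 0.713371, sin(θ/2) ≈ 0.700787.
With a = amp(|0⟩) = 0.9511 and b = amp(|1⟩) = (0.1586 + 0.2652i):
new amp(|0⟩) = (0.713371)·a + (-0.700787i)·b = (0.8643 - 0.1111i)
new amp(|1⟩) = (-0.700787i)·a + (0.713371)·b = (0.1131 - 0.4773i)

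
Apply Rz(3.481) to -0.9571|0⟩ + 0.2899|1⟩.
(0.1616 + 0.9434i)|0⟩ + (-0.04896 + 0.2857i)|1⟩

Rz(3.481) = [[e^(−iθ/2), 0], [0, e^(iθ/2)]] with e^(±iθ/2) = cos(θ/2) ± i·sin(θ/2); θ = 3.481, cos(θ/2) ≈ -0.16889, sin(θ/2) ≈ 0.985635.
With a = amp(|0⟩) = -0.9571 and b = amp(|1⟩) = 0.2899:
new amp(|0⟩) = (-0.16889 - 0.985635i)·a = (0.1616 + 0.9434i)
new amp(|1⟩) = (-0.16889 + 0.985635i)·b = (-0.04896 + 0.2857i)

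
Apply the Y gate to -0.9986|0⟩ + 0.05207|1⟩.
-0.05207i|0⟩ - 0.9986i|1⟩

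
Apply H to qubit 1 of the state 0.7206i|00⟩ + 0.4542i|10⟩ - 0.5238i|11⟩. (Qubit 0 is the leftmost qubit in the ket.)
0.5095i|00⟩ + 0.5095i|01⟩ - 0.04921i|10⟩ + 0.6916i|11⟩

H on qubit 1 mixes each pair of kets that differ only in qubit 1: amplitudes (a, b) of (|…0…⟩, |…1…⟩) become ((a + b)/√2, (a − b)/√2). Kets absent from the input have amplitude 0.
(|00⟩, |01⟩): (a, b) = (0.7206i, 0) → (0.5095i, 0.5095i)
(|10⟩, |11⟩): (a, b) = (0.4542i, -0.5238i) → (-0.04921i, 0.6916i)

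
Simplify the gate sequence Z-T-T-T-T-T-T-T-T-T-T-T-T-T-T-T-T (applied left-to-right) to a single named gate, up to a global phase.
Z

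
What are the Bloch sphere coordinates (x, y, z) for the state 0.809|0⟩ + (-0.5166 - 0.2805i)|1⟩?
(-0.8359, -0.4538, 0.3089)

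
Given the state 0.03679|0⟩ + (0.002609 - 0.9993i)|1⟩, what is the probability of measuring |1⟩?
0.9986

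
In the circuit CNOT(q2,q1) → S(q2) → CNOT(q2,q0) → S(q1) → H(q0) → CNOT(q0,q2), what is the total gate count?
6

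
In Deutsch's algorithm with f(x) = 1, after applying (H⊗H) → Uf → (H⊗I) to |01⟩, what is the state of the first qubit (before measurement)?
|0⟩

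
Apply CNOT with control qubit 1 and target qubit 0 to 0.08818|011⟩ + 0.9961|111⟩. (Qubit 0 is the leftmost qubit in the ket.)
0.9961|011⟩ + 0.08818|111⟩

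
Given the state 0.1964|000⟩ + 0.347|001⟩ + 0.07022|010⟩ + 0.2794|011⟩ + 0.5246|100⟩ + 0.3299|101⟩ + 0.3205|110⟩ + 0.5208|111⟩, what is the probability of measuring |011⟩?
0.07806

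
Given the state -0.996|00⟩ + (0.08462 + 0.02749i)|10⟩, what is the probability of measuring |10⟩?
0.007916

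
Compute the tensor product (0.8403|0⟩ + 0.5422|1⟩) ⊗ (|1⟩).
0.8403|01⟩ + 0.5422|11⟩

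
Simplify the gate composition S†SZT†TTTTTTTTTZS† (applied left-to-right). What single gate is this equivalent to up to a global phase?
S†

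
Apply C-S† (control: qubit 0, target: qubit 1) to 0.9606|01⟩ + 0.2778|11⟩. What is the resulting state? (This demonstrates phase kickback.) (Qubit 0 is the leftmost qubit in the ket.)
0.9606|01⟩ - 0.2778i|11⟩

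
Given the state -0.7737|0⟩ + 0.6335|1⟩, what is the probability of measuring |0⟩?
0.5986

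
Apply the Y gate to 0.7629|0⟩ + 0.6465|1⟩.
-0.6465i|0⟩ + 0.7629i|1⟩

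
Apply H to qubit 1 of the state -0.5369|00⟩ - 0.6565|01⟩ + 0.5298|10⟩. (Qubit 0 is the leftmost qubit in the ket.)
-0.8439|00⟩ + 0.08457|01⟩ + 0.3746|10⟩ + 0.3746|11⟩

H on qubit 1 mixes each pair of kets that differ only in qubit 1: amplitudes (a, b) of (|…0…⟩, |…1…⟩) become ((a + b)/√2, (a − b)/√2). Kets absent from the input have amplitude 0.
(|00⟩, |01⟩): (a, b) = (-0.5369, -0.6565) → (-0.8439, 0.08457)
(|10⟩, |11⟩): (a, b) = (0.5298, 0) → (0.3746, 0.3746)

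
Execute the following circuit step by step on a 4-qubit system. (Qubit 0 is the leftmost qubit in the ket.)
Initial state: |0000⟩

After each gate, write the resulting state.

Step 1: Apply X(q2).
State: |0010⟩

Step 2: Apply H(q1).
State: 1/√2|0010⟩ + 1/√2|0110⟩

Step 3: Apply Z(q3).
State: 1/√2|0010⟩ + 1/√2|0110⟩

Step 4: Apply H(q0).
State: 1/2|0010⟩ + 1/2|0110⟩ + 1/2|1010⟩ + 1/2|1110⟩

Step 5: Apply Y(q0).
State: -(1/2)i|0010⟩ - (1/2)i|0110⟩ + (1/2)i|1010⟩ + (1/2)i|1110⟩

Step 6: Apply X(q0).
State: (1/2)i|0010⟩ + (1/2)i|0110⟩ - (1/2)i|1010⟩ - (1/2)i|1110⟩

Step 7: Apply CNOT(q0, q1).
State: (1/2)i|0010⟩ + (1/2)i|0110⟩ - (1/2)i|1010⟩ - (1/2)i|1110⟩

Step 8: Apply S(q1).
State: (1/2)i|0010⟩ - 1/2|0110⟩ - (1/2)i|1010⟩ + 1/2|1110⟩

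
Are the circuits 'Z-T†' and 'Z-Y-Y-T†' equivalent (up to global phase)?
Yes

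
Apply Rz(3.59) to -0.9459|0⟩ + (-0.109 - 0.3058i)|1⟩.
(0.2103 + 0.9222i)|0⟩ + (0.3224 - 0.03828i)|1⟩

Rz(3.59) = [[e^(−iθ/2), 0], [0, e^(iθ/2)]] with e^(±iθ/2) = cos(θ/2) ± i·sin(θ/2); θ = 3.59, cos(θ/2) ≈ -0.22233, sin(θ/2) ≈ 0.974971.
With a = amp(|0⟩) = -0.9459 and b = amp(|1⟩) = (-0.109 - 0.3058i):
new amp(|0⟩) = (-0.22233 - 0.974971i)·a = (0.2103 + 0.9222i)
new amp(|1⟩) = (-0.22233 + 0.974971i)·b = (0.3224 - 0.03828i)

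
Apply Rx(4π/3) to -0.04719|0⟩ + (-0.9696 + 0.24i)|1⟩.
(0.2314 + 0.8397i)|0⟩ + (0.4848 - 0.07913i)|1⟩

Rx(4π/3) = [[cos(θ/2), −i·sin(θ/2)], [−i·sin(θ/2), cos(θ/2)]]; θ = 4π/3, cos(θ/2) ≈ -0.5, sin(θ/2) ≈ 0.866025.
With a = amp(|0⟩) = -0.04719 and b = amp(|1⟩) = (-0.9696 + 0.24i):
new amp(|0⟩) = (-0.5)·a + (-0.866025i)·b = (0.2314 + 0.8397i)
new amp(|1⟩) = (-0.866025i)·a + (-0.5)·b = (0.4848 - 0.07913i)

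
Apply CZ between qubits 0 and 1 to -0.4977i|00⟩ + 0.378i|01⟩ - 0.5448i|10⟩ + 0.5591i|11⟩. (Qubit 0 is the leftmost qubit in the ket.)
-0.4977i|00⟩ + 0.378i|01⟩ - 0.5448i|10⟩ - 0.5591i|11⟩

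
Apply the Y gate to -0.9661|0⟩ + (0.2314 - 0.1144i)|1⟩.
(-0.1144 - 0.2314i)|0⟩ - 0.9661i|1⟩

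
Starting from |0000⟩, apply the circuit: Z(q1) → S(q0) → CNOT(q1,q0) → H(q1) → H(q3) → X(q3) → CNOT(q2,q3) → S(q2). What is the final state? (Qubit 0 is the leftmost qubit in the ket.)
1/2|0000⟩ + 1/2|0001⟩ + 1/2|0100⟩ + 1/2|0101⟩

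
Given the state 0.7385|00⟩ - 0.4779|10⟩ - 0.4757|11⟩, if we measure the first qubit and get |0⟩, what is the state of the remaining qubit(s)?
|0⟩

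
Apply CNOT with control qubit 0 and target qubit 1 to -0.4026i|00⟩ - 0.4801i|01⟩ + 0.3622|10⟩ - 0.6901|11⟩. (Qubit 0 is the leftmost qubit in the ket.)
-0.4026i|00⟩ - 0.4801i|01⟩ - 0.6901|10⟩ + 0.3622|11⟩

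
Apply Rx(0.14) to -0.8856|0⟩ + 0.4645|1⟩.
(-0.8834 - 0.03249i)|0⟩ + (0.4634 + 0.06194i)|1⟩

Rx(0.14) = [[cos(θ/2), −i·sin(θ/2)], [−i·sin(θ/2), cos(θ/2)]]; θ = 0.14, cos(θ/2) ≈ 0.997551, sin(θ/2) ≈ 0.0699428.
With a = amp(|0⟩) = -0.8856 and b = amp(|1⟩) = 0.4645:
new amp(|0⟩) = (0.997551)·a + (-0.0699428i)·b = (-0.8834 - 0.03249i)
new amp(|1⟩) = (-0.0699428i)·a + (0.997551)·b = (0.4634 + 0.06194i)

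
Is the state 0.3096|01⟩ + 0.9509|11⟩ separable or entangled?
Separable

Writing the state as a|00⟩ + b|01⟩ + c|10⟩ + d|11⟩, it is a product state iff ad − bc = 0.
Here (a, b, c, d) = (0, 0.3096, 0, 0.9509): ad − bc = (0)(0.9509) − (0.3096)(0) = 0, so the state is separable.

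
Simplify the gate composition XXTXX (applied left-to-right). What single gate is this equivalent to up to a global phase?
T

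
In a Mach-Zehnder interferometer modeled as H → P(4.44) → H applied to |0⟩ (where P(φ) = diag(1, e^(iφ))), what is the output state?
(0.3655 - 0.4816i)|0⟩ + (0.6345 + 0.4816i)|1⟩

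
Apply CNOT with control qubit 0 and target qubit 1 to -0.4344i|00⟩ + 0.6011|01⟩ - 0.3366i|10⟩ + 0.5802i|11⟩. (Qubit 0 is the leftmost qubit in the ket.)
-0.4344i|00⟩ + 0.6011|01⟩ + 0.5802i|10⟩ - 0.3366i|11⟩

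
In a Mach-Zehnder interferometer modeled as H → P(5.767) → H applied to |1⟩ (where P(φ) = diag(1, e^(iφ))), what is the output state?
(0.06515 + 0.2468i)|0⟩ + (0.9349 - 0.2468i)|1⟩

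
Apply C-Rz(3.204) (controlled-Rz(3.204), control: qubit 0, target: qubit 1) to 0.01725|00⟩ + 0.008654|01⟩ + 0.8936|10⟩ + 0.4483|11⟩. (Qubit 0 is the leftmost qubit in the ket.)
0.01725|00⟩ + 0.008654|01⟩ + (-0.02788 - 0.8932i)|10⟩ + (-0.01399 + 0.4481i)|11⟩

C-Rz(3.204) leaves the control-|0⟩ kets |00⟩, |01⟩ unchanged and applies Rz(3.204) to qubit 1 on the control-|1⟩ pair (|10⟩, |11⟩).
Rz(3.204) = [[e^(−iθ/2), 0], [0, e^(iθ/2)]] with e^(±iθ/2) = cos(θ/2) ± i·sin(θ/2); θ = 3.204, cos(θ/2) ≈ -0.0311986, sin(θ/2) ≈ 0.999513.
With a = amp(|10⟩) = 0.8936 and b = amp(|11⟩) = 0.4483:
new amp(|10⟩) = (-0.0311986 - 0.999513i)·a = (-0.02788 - 0.8932i)
new amp(|11⟩) = (-0.0311986 + 0.999513i)·b = (-0.01399 + 0.4481i)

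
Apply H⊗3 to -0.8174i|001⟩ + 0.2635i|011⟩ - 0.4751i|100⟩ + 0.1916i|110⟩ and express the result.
-0.2961i|000⟩ + 0.0956i|001⟩ - 0.6179i|010⟩ + 0.1464i|011⟩ - 0.0956i|100⟩ + 0.2961i|101⟩ - 0.1464i|110⟩ + 0.6179i|111⟩

H⊗3 gives amp(|y⟩) = (1/2√2) Σ_x (−1)^(x·y) amp(|x⟩), where x·y is the number of positions in which both x and y have a 1.
|000⟩: (-0.8174i + 0.2635i - 0.4751i + 0.1916i)/(2√2) = -0.2961i
|001⟩: (0.8174i - 0.2635i - 0.4751i + 0.1916i)/(2√2) = 0.0956i
|010⟩: (-0.8174i - 0.2635i - 0.4751i - 0.1916i)/(2√2) = -0.6179i
|011⟩: (0.8174i + 0.2635i - 0.4751i - 0.1916i)/(2√2) = 0.1464i
|100⟩: (-0.8174i + 0.2635i + 0.4751i - 0.1916i)/(2√2) = -0.0956i
|101⟩: (0.8174i - 0.2635i + 0.4751i - 0.1916i)/(2√2) = 0.2961i
|110⟩: (-0.8174i - 0.2635i + 0.4751i + 0.1916i)/(2√2) = -0.1464i
|111⟩: (0.8174i + 0.2635i + 0.4751i + 0.1916i)/(2√2) = 0.6179i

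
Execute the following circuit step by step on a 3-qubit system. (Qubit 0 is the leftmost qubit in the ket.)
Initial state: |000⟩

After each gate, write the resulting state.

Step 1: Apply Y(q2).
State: i|001⟩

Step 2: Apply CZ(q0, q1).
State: i|001⟩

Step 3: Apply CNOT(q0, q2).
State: i|001⟩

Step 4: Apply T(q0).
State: i|001⟩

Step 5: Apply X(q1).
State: i|011⟩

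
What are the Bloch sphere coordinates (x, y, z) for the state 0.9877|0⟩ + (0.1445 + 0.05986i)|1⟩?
(0.2854, 0.1182, 0.9511)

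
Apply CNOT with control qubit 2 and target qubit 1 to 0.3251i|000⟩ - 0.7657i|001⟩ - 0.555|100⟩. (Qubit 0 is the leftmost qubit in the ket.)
0.3251i|000⟩ - 0.7657i|011⟩ - 0.555|100⟩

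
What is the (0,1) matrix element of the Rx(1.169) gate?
-0.5518i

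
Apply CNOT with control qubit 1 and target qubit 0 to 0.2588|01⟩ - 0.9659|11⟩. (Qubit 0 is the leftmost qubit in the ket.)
-0.9659|01⟩ + 0.2588|11⟩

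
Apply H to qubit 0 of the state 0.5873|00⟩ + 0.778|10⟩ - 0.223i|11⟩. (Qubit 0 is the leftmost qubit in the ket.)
0.9654|00⟩ - 0.1577i|01⟩ - 0.1348|10⟩ + 0.1577i|11⟩

H on qubit 0 mixes each pair of kets that differ only in qubit 0: amplitudes (a, b) of (|…0…⟩, |…1…⟩) become ((a + b)/√2, (a − b)/√2). Kets absent from the input have amplitude 0.
(|00⟩, |10⟩): (a, b) = (0.5873, 0.778) → (0.9654, -0.1348)
(|01⟩, |11⟩): (a, b) = (0, -0.223i) → (-0.1577i, 0.1577i)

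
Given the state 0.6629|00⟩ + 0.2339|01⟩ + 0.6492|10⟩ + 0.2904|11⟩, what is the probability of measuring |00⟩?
0.4394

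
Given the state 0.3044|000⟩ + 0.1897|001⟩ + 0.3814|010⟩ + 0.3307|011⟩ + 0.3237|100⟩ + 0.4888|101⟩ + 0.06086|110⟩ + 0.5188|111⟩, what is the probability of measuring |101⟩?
0.2389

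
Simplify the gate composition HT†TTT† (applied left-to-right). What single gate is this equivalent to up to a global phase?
H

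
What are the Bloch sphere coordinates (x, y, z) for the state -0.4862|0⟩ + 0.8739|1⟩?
(-0.8498, 0, -0.5273)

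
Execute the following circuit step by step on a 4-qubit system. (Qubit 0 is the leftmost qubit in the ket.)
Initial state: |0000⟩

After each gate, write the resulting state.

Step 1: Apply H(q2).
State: 1/√2|0000⟩ + 1/√2|0010⟩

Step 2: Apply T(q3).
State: 1/√2|0000⟩ + 1/√2|0010⟩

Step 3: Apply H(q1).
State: 1/2|0000⟩ + 1/2|0010⟩ + 1/2|0100⟩ + 1/2|0110⟩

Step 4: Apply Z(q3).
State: 1/2|0000⟩ + 1/2|0010⟩ + 1/2|0100⟩ + 1/2|0110⟩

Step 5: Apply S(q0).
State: 1/2|0000⟩ + 1/2|0010⟩ + 1/2|0100⟩ + 1/2|0110⟩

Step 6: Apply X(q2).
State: 1/2|0000⟩ + 1/2|0010⟩ + 1/2|0100⟩ + 1/2|0110⟩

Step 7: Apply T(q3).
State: 1/2|0000⟩ + 1/2|0010⟩ + 1/2|0100⟩ + 1/2|0110⟩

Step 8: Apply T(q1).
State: 1/2|0000⟩ + 1/2|0010⟩ + (1/√8 + (1/√8)i)|0100⟩ + (1/√8 + (1/√8)i)|0110⟩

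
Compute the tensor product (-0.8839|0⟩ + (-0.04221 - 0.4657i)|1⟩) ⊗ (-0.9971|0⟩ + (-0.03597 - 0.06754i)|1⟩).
0.8813|00⟩ + (0.03179 + 0.0597i)|01⟩ + (0.04209 + 0.4643i)|10⟩ + (-0.02994 + 0.0196i)|11⟩

amp(|b₁b₂…⟩) = product of the factor amplitudes for bits b₁, b₂, …; only kets whose every factor amplitude is nonzero survive.
|00⟩: (-0.8839)(-0.9971) = 0.8813
|01⟩: (-0.8839)(-0.03597 - 0.06754i) = (0.03179 + 0.0597i)
|10⟩: (-0.04221 - 0.4657i)(-0.9971) = (0.04209 + 0.4643i)
|11⟩: (-0.04221 - 0.4657i)(-0.03597 - 0.06754i) = (-0.02994 + 0.0196i)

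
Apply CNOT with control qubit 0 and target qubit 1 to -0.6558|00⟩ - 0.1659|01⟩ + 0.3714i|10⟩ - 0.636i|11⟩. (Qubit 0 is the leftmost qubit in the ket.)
-0.6558|00⟩ - 0.1659|01⟩ - 0.636i|10⟩ + 0.3714i|11⟩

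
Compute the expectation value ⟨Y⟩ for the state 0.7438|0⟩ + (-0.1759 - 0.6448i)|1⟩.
-0.9592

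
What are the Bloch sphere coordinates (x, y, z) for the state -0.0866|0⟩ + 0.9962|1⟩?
(-0.1725, 0, -0.9849)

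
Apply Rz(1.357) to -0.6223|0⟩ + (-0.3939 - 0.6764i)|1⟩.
(-0.4845 + 0.3906i)|0⟩ + (0.1179 - 0.7738i)|1⟩

Rz(1.357) = [[e^(−iθ/2), 0], [0, e^(iθ/2)]] with e^(±iθ/2) = cos(θ/2) ± i·sin(θ/2); θ = 1.357, cos(θ/2) ≈ 0.778515, sin(θ/2) ≈ 0.627626.
With a = amp(|0⟩) = -0.6223 and b = amp(|1⟩) = (-0.3939 - 0.6764i):
new amp(|0⟩) = (0.778515 - 0.627626i)·a = (-0.4845 + 0.3906i)
new amp(|1⟩) = (0.778515 + 0.627626i)·b = (0.1179 - 0.7738i)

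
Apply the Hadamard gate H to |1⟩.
1/√2|0⟩ - 1/√2|1⟩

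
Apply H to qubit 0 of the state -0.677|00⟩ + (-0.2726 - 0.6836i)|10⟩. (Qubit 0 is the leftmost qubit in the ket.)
(-0.6715 - 0.4834i)|00⟩ + (-0.286 + 0.4834i)|10⟩

H on qubit 0 mixes each pair of kets that differ only in qubit 0: amplitudes (a, b) of (|…0…⟩, |…1…⟩) become ((a + b)/√2, (a − b)/√2). Kets absent from the input have amplitude 0.
(|00⟩, |10⟩): (a, b) = (-0.677, (-0.2726 - 0.6836i)) → ((-0.6715 - 0.4834i), (-0.286 + 0.4834i))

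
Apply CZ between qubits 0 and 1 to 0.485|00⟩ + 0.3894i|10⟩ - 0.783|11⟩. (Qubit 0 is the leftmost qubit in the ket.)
0.485|00⟩ + 0.3894i|10⟩ + 0.783|11⟩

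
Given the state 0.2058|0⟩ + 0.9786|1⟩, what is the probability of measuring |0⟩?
0.04235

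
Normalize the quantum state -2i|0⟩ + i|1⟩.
-0.8944i|0⟩ + (1/√5)i|1⟩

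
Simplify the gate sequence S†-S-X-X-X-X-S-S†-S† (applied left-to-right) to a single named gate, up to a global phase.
S†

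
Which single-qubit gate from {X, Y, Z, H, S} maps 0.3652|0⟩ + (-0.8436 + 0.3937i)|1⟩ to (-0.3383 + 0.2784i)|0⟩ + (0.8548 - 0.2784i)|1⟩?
H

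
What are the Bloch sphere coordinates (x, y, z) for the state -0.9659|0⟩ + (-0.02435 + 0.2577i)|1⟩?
(0.04704, -0.4978, 0.866)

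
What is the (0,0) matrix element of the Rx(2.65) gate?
0.2433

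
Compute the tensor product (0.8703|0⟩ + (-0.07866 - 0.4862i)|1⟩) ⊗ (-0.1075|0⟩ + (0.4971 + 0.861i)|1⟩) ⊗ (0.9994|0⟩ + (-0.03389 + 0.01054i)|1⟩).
-0.0935|000⟩ + (0.003171 - 0.0009861i)|001⟩ + (0.4324 + 0.7489i)|010⟩ + (-0.02256 - 0.02083i)|011⟩ + (0.008451 + 0.05224i)|100⟩ + (-0.0008375 - 0.001682i)|101⟩ + (0.3793 - 0.3092i)|110⟩ + (-0.009601 + 0.01449i)|111⟩

amp(|b₁b₂…⟩) = product of the factor amplitudes for bits b₁, b₂, …; only kets whose every factor amplitude is nonzero survive.
|000⟩: (0.8703)(-0.1075)(0.9994) = -0.0935
|001⟩: (0.8703)(-0.1075)(-0.03389 + 0.01054i) = (0.003171 - 0.0009861i)
|010⟩: (0.8703)(0.4971 + 0.861i)(0.9994) = (0.4324 + 0.7489i)
|011⟩: (0.8703)(0.4971 + 0.861i)(-0.03389 + 0.01054i) = (-0.02256 - 0.02083i)
|100⟩: (-0.07866 - 0.4862i)(-0.1075)(0.9994) = (0.008451 + 0.05224i)
|101⟩: (-0.07866 - 0.4862i)(-0.1075)(-0.03389 + 0.01054i) = (-0.0008375 - 0.001682i)
|110⟩: (-0.07866 - 0.4862i)(0.4971 + 0.861i)(0.9994) = (0.3793 - 0.3092i)
|111⟩: (-0.07866 - 0.4862i)(0.4971 + 0.861i)(-0.03389 + 0.01054i) = (-0.009601 + 0.01449i)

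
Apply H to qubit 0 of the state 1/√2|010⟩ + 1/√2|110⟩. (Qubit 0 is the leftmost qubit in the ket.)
|010⟩

H on qubit 0 mixes each pair of kets that differ only in qubit 0: amplitudes (a, b) of (|…0…⟩, |…1…⟩) become ((a + b)/√2, (a − b)/√2). Kets absent from the input have amplitude 0.
(|010⟩, |110⟩): (a, b) = (1/√2, 1/√2) → (1, 0)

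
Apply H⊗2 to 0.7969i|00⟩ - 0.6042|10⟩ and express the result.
(-0.3021 + 0.3985i)|00⟩ + (-0.3021 + 0.3985i)|01⟩ + (0.3021 + 0.3985i)|10⟩ + (0.3021 + 0.3985i)|11⟩

H⊗2 gives amp(|y⟩) = (1/2) Σ_x (−1)^(x·y) amp(|x⟩), where x·y is the number of positions in which both x and y have a 1.
|00⟩: (0.7969i - 0.6042)/2 = (-0.3021 + 0.3985i)
|01⟩: (0.7969i - 0.6042)/2 = (-0.3021 + 0.3985i)
|10⟩: (0.7969i + 0.6042)/2 = (0.3021 + 0.3985i)
|11⟩: (0.7969i + 0.6042)/2 = (0.3021 + 0.3985i)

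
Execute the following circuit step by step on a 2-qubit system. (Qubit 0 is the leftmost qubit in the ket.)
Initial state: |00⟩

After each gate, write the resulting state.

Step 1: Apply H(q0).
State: 1/√2|00⟩ + 1/√2|10⟩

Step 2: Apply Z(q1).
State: 1/√2|00⟩ + 1/√2|10⟩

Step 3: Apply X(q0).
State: 1/√2|00⟩ + 1/√2|10⟩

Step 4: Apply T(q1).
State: 1/√2|00⟩ + 1/√2|10⟩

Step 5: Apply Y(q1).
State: (1/√2)i|01⟩ + (1/√2)i|11⟩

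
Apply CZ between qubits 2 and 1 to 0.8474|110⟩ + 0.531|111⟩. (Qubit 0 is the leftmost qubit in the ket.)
0.8474|110⟩ - 0.531|111⟩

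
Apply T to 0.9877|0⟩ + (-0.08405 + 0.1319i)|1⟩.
0.9877|0⟩ + (-0.1527 + 0.03384i)|1⟩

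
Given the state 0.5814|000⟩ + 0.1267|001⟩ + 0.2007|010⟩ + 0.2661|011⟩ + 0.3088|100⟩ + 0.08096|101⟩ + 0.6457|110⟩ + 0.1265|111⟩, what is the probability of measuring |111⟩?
0.016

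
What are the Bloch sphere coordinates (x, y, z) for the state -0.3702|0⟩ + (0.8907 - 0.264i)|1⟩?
(-0.6595, 0.1955, -0.726)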